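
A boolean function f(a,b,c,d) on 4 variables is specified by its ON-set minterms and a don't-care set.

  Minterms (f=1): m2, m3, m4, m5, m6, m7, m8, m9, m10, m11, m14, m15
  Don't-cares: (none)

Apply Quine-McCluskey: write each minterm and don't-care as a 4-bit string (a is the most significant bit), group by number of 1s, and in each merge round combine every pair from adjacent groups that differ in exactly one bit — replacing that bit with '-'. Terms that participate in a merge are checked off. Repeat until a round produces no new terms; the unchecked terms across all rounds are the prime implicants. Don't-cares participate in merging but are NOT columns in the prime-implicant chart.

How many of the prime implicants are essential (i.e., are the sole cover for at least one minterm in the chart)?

[col 0] 0010*, 0011*, 0100*, 0101*, 0110*, 0111*, 1000*, 1001*, 1010*, 1011*, 1110*, 1111*
[col 1] -010*, -011*, -110*, -111*, 0-10*, 0-11*, 001-*, 01-0*, 01-1*, 010-*, 011-*, 1-10*, 1-11*, 10-0*, 10-1*, 100-*, 101-*, 111-*
[col 2] --10*, --11*, -01-*, -11-*, 0-1-*, 01--, 1-1-*, 10--
[col 3] --1-
Prime implicants: --1-, 01--, 10--
PI chart (minterm → PIs covering it):
  2 | --1-  (sole → essential)
  3 | --1-  (sole → essential)
  4 | 01--  (sole → essential)
  5 | 01--  (sole → essential)
  6 | --1-,01--
  7 | --1-,01--
  8 | 10--  (sole → essential)
  9 | 10--  (sole → essential)
  10 | --1-,10--
  11 | --1-,10--
  14 | --1-  (sole → essential)
  15 | --1-  (sole → essential)
Essential prime implicants: --1-, 01--, 10--

3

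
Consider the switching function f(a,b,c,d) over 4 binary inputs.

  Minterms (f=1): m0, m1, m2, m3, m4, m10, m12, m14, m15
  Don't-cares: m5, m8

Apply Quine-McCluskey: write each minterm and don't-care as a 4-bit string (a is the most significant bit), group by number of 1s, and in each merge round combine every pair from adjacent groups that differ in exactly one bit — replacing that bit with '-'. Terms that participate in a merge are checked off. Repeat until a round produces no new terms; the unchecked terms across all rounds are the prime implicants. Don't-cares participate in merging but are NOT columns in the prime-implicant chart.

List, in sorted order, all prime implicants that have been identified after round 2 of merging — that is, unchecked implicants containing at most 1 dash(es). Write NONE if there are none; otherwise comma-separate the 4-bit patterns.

Round 0: 0000✓ 0001✓ 0010✓ 0011✓ 0100✓ 0101✓ 1000✓ 1010✓ 1100✓ 1110✓ 1111✓
Round 1: -000✓ -010✓ -100✓ 0-00✓ 0-01✓ 00-0✓ 00-1✓ 000-✓ 001-✓ 010-✓ 1-00✓ 1-10✓ 10-0✓ 11-0✓ 111-
Round 2: --00 -0-0 0-0- 00-- 1--0
PIs = {--00, -0-0, 0-0-, 00--, 1--0, 111-}

111-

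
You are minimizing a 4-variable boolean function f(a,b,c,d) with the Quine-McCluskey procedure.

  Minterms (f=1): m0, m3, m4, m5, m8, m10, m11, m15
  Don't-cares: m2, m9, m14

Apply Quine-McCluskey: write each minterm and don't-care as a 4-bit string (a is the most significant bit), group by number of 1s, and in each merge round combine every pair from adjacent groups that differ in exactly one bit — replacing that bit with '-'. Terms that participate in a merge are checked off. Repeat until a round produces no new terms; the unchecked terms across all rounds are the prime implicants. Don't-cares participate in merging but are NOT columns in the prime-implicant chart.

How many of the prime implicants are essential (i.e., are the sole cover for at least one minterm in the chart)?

size-2^0 implicants → 0000(✓)  0010(✓)  0011(✓)  0100(✓)  0101(✓)  1000(✓)  1001(✓)  1010(✓)  1011(✓)  1110(✓)  1111(✓)
size-2^1 implicants → -000(✓)  -010(✓)  -011(✓)  0-00  00-0(✓)  001-(✓)  010-  1-10(✓)  1-11(✓)  10-0(✓)  10-1(✓)  100-(✓)  101-(✓)  111-(✓)
size-2^2 implicants → -0-0  -01-  1-1-  10--
Unchecked terms (primes): -0-0, -01-, 0-00, 010-, 1-1-, 10--
Minterm coverage:
  m0 ⊆ -0-0,0-00
  m3 ⊆ -01- [E]
  m4 ⊆ 0-00,010-
  m5 ⊆ 010- [E]
  m8 ⊆ -0-0,10--
  m10 ⊆ -0-0,-01-,1-1-,10--
  m11 ⊆ -01-,1-1-,10--
  m15 ⊆ 1-1- [E]
E = {-01-, 010-, 1-1-}

3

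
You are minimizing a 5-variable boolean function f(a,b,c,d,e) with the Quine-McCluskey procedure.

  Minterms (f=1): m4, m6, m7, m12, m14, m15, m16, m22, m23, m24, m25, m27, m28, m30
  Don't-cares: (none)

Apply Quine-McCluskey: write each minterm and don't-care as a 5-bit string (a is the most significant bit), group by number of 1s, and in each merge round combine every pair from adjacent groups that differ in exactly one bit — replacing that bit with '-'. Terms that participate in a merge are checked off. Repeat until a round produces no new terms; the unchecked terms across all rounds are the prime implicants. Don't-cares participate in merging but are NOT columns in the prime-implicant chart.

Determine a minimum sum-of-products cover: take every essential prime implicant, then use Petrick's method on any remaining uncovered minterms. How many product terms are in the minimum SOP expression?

size-2^0 implicants → 00100(✓)  00110(✓)  00111(✓)  01100(✓)  01110(✓)  01111(✓)  10000(✓)  10110(✓)  10111(✓)  11000(✓)  11001(✓)  11011(✓)  11100(✓)  11110(✓)
size-2^1 implicants → -0110(✓)  -0111(✓)  -1100(✓)  -1110(✓)  0-100(✓)  0-110(✓)  0-111(✓)  001-0(✓)  0011-(✓)  011-0(✓)  0111-(✓)  1-000  1-110(✓)  1011-(✓)  11-00  110-1  1100-  111-0(✓)
size-2^2 implicants → --110  -011-  -11-0  0-1-0  0-11-
Unchecked terms (primes): --110, -011-, -11-0, 0-1-0, 0-11-, 1-000, 11-00, 110-1, 1100-
Minterm coverage:
  m4 ⊆ 0-1-0 [E]
  m6 ⊆ --110,-011-,0-1-0,0-11-
  m7 ⊆ -011-,0-11-
  m12 ⊆ -11-0,0-1-0
  m14 ⊆ --110,-11-0,0-1-0,0-11-
  m15 ⊆ 0-11- [E]
  m16 ⊆ 1-000 [E]
  m22 ⊆ --110,-011-
  m23 ⊆ -011- [E]
  m24 ⊆ 1-000,11-00,1100-
  m25 ⊆ 110-1,1100-
  m27 ⊆ 110-1 [E]
  m28 ⊆ -11-0,11-00
  m30 ⊆ --110,-11-0
E = {-011-, 0-1-0, 0-11-, 1-000, 110-1}
Petrick residual → -11-0
Cover = b'cd + bce' + a'ce' + a'cd + ac'd'e' + abc'e  |cover|=6

6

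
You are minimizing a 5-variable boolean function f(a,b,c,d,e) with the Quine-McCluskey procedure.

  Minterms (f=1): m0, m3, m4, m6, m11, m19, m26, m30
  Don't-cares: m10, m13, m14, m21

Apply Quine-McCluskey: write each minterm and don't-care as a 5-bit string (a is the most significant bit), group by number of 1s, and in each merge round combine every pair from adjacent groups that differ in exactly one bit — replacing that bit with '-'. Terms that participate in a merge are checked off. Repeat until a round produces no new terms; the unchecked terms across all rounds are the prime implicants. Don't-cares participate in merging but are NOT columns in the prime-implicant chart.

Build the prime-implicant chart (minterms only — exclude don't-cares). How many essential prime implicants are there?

3

Round 0: 00000✓ 00011✓ 00100✓ 00110✓ 01010✓ 01011✓ 01101 01110✓ 10011✓ 10101 11010✓ 11110✓
Round 1: -0011 -1010✓ -1110✓ 0-011 0-110 00-00 001-0 01-10✓ 0101- 11-10✓
Round 2: -1-10
PIs = {-0011, -1-10, 0-011, 0-110, 00-00, 001-0, 0101-, 01101, 10101}
Coverage chart:
  m0: 00-00 ←essential
  m3: -0011,0-011
  m4: 00-00,001-0
  m6: 0-110,001-0
  m11: 0-011,0101-
  m19: -0011 ←essential
  m26: -1-10 ←essential
  m30: -1-10 ←essential
Essential: -0011, -1-10, 00-00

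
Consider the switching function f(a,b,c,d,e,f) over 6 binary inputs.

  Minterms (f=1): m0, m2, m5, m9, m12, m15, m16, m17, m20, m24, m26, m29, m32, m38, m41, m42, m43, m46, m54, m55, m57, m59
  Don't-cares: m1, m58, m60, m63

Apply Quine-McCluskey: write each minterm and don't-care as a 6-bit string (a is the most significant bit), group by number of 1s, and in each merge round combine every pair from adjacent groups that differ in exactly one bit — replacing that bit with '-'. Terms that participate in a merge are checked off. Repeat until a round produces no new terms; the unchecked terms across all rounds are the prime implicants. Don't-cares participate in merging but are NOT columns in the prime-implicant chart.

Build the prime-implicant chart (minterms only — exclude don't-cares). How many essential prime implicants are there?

9

Round 0: 000000✓ 000001✓ 000010✓ 000101✓ 001001✓ 001100 001111 010000✓ 010001✓ 010100✓ 011000✓ 011010✓ 011101 100000✓ 100110✓ 101001✓ 101010✓ 101011✓ 101110✓ 110110✓ 110111✓ 111001✓ 111010✓ 111011✓ 111100 111111✓
Round 1: -00000 -01001 -11010 0-0000✓ 0-0001✓ 00-001 000-01 0000-0 00000-✓ 01-000 010-00 01000-✓ 0110-0 1-0110 1-1001✓ 1-1010✓ 1-1011✓ 10-110 101-10 1010-1✓ 10101-✓ 11-111 11011- 111-11 1110-1✓ 11101-✓
Round 2: 0-000- 1-10-1 1-101-
PIs = {-00000, -01001, -11010, 0-000-, 00-001, 000-01, 0000-0, 001100, 001111, 01-000, 010-00, 0110-0, 011101, 1-0110, 1-10-1, 1-101-, 10-110, 101-10, 11-111, 11011-, 111-11, 111100}
Coverage chart:
  m0: -00000,0-000-,0000-0
  m2: 0000-0 ←essential
  m5: 000-01 ←essential
  m9: -01001,00-001
  m12: 001100 ←essential
  m15: 001111 ←essential
  m16: 0-000-,01-000,010-00
  m17: 0-000- ←essential
  m20: 010-00 ←essential
  m24: 01-000,0110-0
  m26: -11010,0110-0
  m29: 011101 ←essential
  m32: -00000 ←essential
  m38: 1-0110,10-110
  m41: -01001,1-10-1
  m42: 1-101-,101-10
  m43: 1-10-1,1-101-
  m46: 10-110,101-10
  m54: 1-0110,11011-
  m55: 11-111,11011-
  m57: 1-10-1 ←essential
  m59: 1-10-1,1-101-,111-11
Essential: -00000, 0-000-, 000-01, 0000-0, 001100, 001111, 010-00, 011101, 1-10-1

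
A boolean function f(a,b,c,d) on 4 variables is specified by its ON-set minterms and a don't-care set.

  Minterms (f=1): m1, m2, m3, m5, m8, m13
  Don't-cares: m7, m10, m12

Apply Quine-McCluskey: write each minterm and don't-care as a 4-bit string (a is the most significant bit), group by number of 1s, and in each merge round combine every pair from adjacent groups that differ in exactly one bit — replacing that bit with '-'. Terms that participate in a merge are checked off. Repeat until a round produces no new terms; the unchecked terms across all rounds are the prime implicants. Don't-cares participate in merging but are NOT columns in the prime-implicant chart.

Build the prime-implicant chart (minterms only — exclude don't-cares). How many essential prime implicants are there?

size-2^0 implicants → 0001(✓)  0010(✓)  0011(✓)  0101(✓)  0111(✓)  1000(✓)  1010(✓)  1100(✓)  1101(✓)
size-2^1 implicants → -010  -101  0-01(✓)  0-11(✓)  00-1(✓)  001-  01-1(✓)  1-00  10-0  110-
size-2^2 implicants → 0--1
Unchecked terms (primes): -010, -101, 0--1, 001-, 1-00, 10-0, 110-
Minterm coverage:
  m1 ⊆ 0--1 [E]
  m2 ⊆ -010,001-
  m3 ⊆ 0--1,001-
  m5 ⊆ -101,0--1
  m8 ⊆ 1-00,10-0
  m13 ⊆ -101,110-
E = {0--1}

1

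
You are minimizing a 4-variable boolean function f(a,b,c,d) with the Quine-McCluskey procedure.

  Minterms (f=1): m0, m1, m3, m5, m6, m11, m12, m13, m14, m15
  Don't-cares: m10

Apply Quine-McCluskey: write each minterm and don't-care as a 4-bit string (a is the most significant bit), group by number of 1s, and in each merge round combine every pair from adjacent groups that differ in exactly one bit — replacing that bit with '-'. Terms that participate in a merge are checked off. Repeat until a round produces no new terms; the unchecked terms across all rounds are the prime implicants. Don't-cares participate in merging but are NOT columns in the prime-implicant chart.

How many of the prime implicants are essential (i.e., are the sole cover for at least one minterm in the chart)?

[col 0] 0000*, 0001*, 0011*, 0101*, 0110*, 1010*, 1011*, 1100*, 1101*, 1110*, 1111*
[col 1] -011, -101, -110, 0-01, 00-1, 000-, 1-10*, 1-11*, 101-*, 11-0*, 11-1*, 110-*, 111-*
[col 2] 1-1-, 11--
Prime implicants: -011, -101, -110, 0-01, 00-1, 000-, 1-1-, 11--
PI chart (minterm → PIs covering it):
  0 | 000-  (sole → essential)
  1 | 0-01,00-1,000-
  3 | -011,00-1
  5 | -101,0-01
  6 | -110  (sole → essential)
  11 | -011,1-1-
  12 | 11--  (sole → essential)
  13 | -101,11--
  14 | -110,1-1-,11--
  15 | 1-1-,11--
Essential prime implicants: -110, 000-, 11--

3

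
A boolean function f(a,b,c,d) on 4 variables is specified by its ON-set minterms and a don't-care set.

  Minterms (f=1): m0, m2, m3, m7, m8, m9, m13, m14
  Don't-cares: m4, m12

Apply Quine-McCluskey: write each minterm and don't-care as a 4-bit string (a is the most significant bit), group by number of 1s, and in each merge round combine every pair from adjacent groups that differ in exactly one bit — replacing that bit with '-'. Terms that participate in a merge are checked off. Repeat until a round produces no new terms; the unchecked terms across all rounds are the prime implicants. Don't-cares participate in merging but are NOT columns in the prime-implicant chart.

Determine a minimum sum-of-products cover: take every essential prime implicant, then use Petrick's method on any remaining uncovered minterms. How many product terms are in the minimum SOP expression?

4

[col 0] 0000*, 0010*, 0011*, 0100*, 0111*, 1000*, 1001*, 1100*, 1101*, 1110*
[col 1] -000*, -100*, 0-00*, 0-11, 00-0, 001-, 1-00*, 1-01*, 100-*, 11-0, 110-*
[col 2] --00, 1-0-
Prime implicants: --00, 0-11, 00-0, 001-, 1-0-, 11-0
PI chart (minterm → PIs covering it):
  0 | --00,00-0
  2 | 00-0,001-
  3 | 0-11,001-
  7 | 0-11  (sole → essential)
  8 | --00,1-0-
  9 | 1-0-  (sole → essential)
  13 | 1-0-  (sole → essential)
  14 | 11-0  (sole → essential)
Essential prime implicants: 0-11, 1-0-, 11-0
Petrick residual → 00-0
Minimum SOP uses 4 PIs: a'cd + a'b'd' + ac' + abd'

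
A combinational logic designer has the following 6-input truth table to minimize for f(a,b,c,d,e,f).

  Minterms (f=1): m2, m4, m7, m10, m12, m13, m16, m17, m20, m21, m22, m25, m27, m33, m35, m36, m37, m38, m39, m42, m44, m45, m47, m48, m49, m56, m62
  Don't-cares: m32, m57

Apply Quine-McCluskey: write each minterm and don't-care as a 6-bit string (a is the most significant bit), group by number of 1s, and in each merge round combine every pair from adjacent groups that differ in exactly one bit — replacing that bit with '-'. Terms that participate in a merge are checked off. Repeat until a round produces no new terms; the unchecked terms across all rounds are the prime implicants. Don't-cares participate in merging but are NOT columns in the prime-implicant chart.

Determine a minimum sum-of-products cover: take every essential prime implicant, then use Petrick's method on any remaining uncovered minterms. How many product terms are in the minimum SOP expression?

size-2^0 implicants → 000010(✓)  000100(✓)  000111(✓)  001010(✓)  001100(✓)  001101(✓)  010000(✓)  010001(✓)  010100(✓)  010101(✓)  010110(✓)  011001(✓)  011011(✓)  100000(✓)  100001(✓)  100011(✓)  100100(✓)  100101(✓)  100110(✓)  100111(✓)  101010(✓)  101100(✓)  101101(✓)  101111(✓)  110000(✓)  110001(✓)  111000(✓)  111001(✓)  111110
size-2^1 implicants → -00100(✓)  -00111  -01010  -01100(✓)  -01101(✓)  -10000(✓)  -10001(✓)  -11001(✓)  0-0100  00-010  00-100(✓)  00110-(✓)  01-001(✓)  010-00(✓)  010-01(✓)  01000-(✓)  0101-0  01010-(✓)  0110-1  1-0000(✓)  1-0001(✓)  10-100(✓)  10-101(✓)  10-111(✓)  100-00(✓)  100-01(✓)  100-11(✓)  1000-1(✓)  10000-(✓)  1001-0(✓)  1001-1(✓)  10010-(✓)  10011-(✓)  1011-1(✓)  10110-(✓)  11-000(✓)  11-001(✓)  11000-(✓)  11100-(✓)
size-2^2 implicants → -0-100  -0110-  -1-001  -1000-  010-0-  1-000-  10-1-1  10-10-  100--1  100-0-  1001--  11-00-
Unchecked terms (primes): -0-100, -00111, -01010, -0110-, -1-001, -1000-, 0-0100, 00-010, 010-0-, 0101-0, 0110-1, 1-000-, 10-1-1, 10-10-, 100--1, 100-0-, 1001--, 11-00-, 111110
Minterm coverage:
  m2 ⊆ 00-010 [E]
  m4 ⊆ -0-100,0-0100
  m7 ⊆ -00111 [E]
  m10 ⊆ -01010,00-010
  m12 ⊆ -0-100,-0110-
  m13 ⊆ -0110- [E]
  m16 ⊆ -1000-,010-0-
  m17 ⊆ -1-001,-1000-,010-0-
  m20 ⊆ 0-0100,010-0-,0101-0
  m21 ⊆ 010-0- [E]
  m22 ⊆ 0101-0 [E]
  m25 ⊆ -1-001,0110-1
  m27 ⊆ 0110-1 [E]
  m33 ⊆ 1-000-,100--1,100-0-
  m35 ⊆ 100--1 [E]
  m36 ⊆ -0-100,10-10-,100-0-,1001--
  m37 ⊆ 10-1-1,10-10-,100--1,100-0-,1001--
  m38 ⊆ 1001-- [E]
  m39 ⊆ -00111,10-1-1,100--1,1001--
  m42 ⊆ -01010 [E]
  m44 ⊆ -0-100,-0110-,10-10-
  m45 ⊆ -0110-,10-1-1,10-10-
  m47 ⊆ 10-1-1 [E]
  m48 ⊆ -1000-,1-000-,11-00-
  m49 ⊆ -1-001,-1000-,1-000-,11-00-
  m56 ⊆ 11-00- [E]
  m62 ⊆ 111110 [E]
E = {-00111, -01010, -0110-, 00-010, 010-0-, 0101-0, 0110-1, 10-1-1, 100--1, 1001--, 11-00-, 111110}
Petrick residual → -0-100
Cover = b'de'f' + b'c'def + b'cd'ef' + b'cde' + a'b'd'ef' + a'bc'e' + a'bc'df' + a'bcd'f + ab'df + ab'c'f + ab'c'd + abd'e' + abcdef'  |cover|=13

13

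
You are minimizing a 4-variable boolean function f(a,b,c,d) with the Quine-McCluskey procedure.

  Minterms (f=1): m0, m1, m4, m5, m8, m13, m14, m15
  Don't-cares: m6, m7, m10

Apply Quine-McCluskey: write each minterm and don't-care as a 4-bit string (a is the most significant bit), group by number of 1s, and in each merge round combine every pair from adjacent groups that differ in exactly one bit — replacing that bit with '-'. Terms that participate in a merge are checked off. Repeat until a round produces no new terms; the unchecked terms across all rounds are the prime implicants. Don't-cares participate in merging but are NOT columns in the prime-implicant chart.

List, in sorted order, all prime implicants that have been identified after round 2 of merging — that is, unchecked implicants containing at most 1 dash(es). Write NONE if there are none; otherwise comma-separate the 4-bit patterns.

size-2^0 implicants → 0000(✓)  0001(✓)  0100(✓)  0101(✓)  0110(✓)  0111(✓)  1000(✓)  1010(✓)  1101(✓)  1110(✓)  1111(✓)
size-2^1 implicants → -000  -101(✓)  -110(✓)  -111(✓)  0-00(✓)  0-01(✓)  000-(✓)  01-0(✓)  01-1(✓)  010-(✓)  011-(✓)  1-10  10-0  11-1(✓)  111-(✓)
size-2^2 implicants → -1-1  -11-  0-0-  01--
Unchecked terms (primes): -000, -1-1, -11-, 0-0-, 01--, 1-10, 10-0

-000, 1-10, 10-0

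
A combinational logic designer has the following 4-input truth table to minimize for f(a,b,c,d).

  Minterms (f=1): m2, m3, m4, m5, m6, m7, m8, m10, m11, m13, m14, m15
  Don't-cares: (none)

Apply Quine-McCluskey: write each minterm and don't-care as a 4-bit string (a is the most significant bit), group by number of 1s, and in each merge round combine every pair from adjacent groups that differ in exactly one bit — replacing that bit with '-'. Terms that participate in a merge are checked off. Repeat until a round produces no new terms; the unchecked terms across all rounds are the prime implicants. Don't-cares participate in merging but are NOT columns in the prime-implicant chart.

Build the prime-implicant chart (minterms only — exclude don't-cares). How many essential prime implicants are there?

[col 0] 0010*, 0011*, 0100*, 0101*, 0110*, 0111*, 1000*, 1010*, 1011*, 1101*, 1110*, 1111*
[col 1] -010*, -011*, -101*, -110*, -111*, 0-10*, 0-11*, 001-*, 01-0*, 01-1*, 010-*, 011-*, 1-10*, 1-11*, 10-0, 101-*, 11-1*, 111-*
[col 2] --10*, --11*, -01-*, -1-1, -11-*, 0-1-*, 01--, 1-1-*
[col 3] --1-
Prime implicants: --1-, -1-1, 01--, 10-0
PI chart (minterm → PIs covering it):
  2 | --1-  (sole → essential)
  3 | --1-  (sole → essential)
  4 | 01--  (sole → essential)
  5 | -1-1,01--
  6 | --1-,01--
  7 | --1-,-1-1,01--
  8 | 10-0  (sole → essential)
  10 | --1-,10-0
  11 | --1-  (sole → essential)
  13 | -1-1  (sole → essential)
  14 | --1-  (sole → essential)
  15 | --1-,-1-1
Essential prime implicants: --1-, -1-1, 01--, 10-0

4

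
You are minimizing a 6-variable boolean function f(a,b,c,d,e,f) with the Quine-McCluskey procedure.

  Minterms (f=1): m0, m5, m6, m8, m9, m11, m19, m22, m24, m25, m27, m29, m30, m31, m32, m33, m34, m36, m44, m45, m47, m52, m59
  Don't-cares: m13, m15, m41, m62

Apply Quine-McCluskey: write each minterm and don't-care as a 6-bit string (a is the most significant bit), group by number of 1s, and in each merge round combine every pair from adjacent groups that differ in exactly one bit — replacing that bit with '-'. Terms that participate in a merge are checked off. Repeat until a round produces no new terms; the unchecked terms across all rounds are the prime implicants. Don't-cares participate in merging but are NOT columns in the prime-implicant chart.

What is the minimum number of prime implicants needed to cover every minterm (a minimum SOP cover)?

13

Round 0: 000000✓ 000101✓ 000110✓ 001000✓ 001001✓ 001011✓ 001101✓ 001111✓ 010011✓ 010110✓ 011000✓ 011001✓ 011011✓ 011101✓ 011110✓ 011111✓ 100000✓ 100001✓ 100010✓ 100100✓ 101001✓ 101100✓ 101101✓ 101111✓ 110100✓ 111011✓ 111110✓
Round 1: -00000 -01001✓ -01101✓ -01111✓ -11011 -11110 0-0110 0-1000✓ 0-1001✓ 0-1011✓ 0-1101✓ 0-1111✓ 00-000 00-101 001-01✓ 001-11✓ 0010-1✓ 00100-✓ 0011-1✓ 01-011 01-110 011-01✓ 011-11✓ 0110-1✓ 01100-✓ 0111-1✓ 01111- 1-0100 10-001 10-100 100-00 1000-0 10000- 101-01✓ 1011-1✓ 10110-
Round 2: -01-01 -011-1 0-1-01✓ 0-1-11✓ 0-10-1✓ 0-100- 0-11-1✓ 001--1✓ 011--1✓
Round 3: 0-1--1
PIs = {-00000, -01-01, -011-1, -11011, -11110, 0-0110, 0-1--1, 0-100-, 00-000, 00-101, 01-011, 01-110, 01111-, 1-0100, 10-001, 10-100, 100-00, 1000-0, 10000-, 10110-}
Coverage chart:
  m0: -00000,00-000
  m5: 00-101 ←essential
  m6: 0-0110 ←essential
  m8: 0-100-,00-000
  m9: -01-01,0-1--1,0-100-
  m11: 0-1--1 ←essential
  m19: 01-011 ←essential
  m22: 0-0110,01-110
  m24: 0-100- ←essential
  m25: 0-1--1,0-100-
  m27: -11011,0-1--1,01-011
  m29: 0-1--1 ←essential
  m30: -11110,01-110,01111-
  m31: 0-1--1,01111-
  m32: -00000,100-00,1000-0,10000-
  m33: 10-001,10000-
  m34: 1000-0 ←essential
  m36: 1-0100,10-100,100-00
  m44: 10-100,10110-
  m45: -01-01,-011-1,10110-
  m47: -011-1 ←essential
  m52: 1-0100 ←essential
  m59: -11011 ←essential
Essential: -011-1, -11011, 0-0110, 0-1--1, 0-100-, 00-101, 01-011, 1-0100, 1000-0
Petrick residual → -00000, -11110, 10-001, 10-100
Min cover (13 terms): b'c'd'e'f' + b'cdf + bcd'ef + bcdef' + a'c'def' + a'cf + a'cd'e' + a'b'de'f + a'bd'ef + ac'de'f' + ab'd'e'f + ab'de'f' + ab'c'd'f'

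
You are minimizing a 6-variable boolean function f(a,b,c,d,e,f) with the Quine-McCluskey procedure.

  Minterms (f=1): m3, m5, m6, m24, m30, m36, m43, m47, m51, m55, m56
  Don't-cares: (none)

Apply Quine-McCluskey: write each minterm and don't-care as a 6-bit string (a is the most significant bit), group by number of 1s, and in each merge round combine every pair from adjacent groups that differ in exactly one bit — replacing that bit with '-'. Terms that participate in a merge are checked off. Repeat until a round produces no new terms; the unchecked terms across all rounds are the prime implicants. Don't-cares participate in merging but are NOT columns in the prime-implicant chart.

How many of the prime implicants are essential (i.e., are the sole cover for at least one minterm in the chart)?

8

size-2^0 implicants → 000011  000101  000110  011000(✓)  011110  100100  101011(✓)  101111(✓)  110011(✓)  110111(✓)  111000(✓)
size-2^1 implicants → -11000  101-11  110-11
Unchecked terms (primes): -11000, 000011, 000101, 000110, 011110, 100100, 101-11, 110-11
Minterm coverage:
  m3 ⊆ 000011 [E]
  m5 ⊆ 000101 [E]
  m6 ⊆ 000110 [E]
  m24 ⊆ -11000 [E]
  m30 ⊆ 011110 [E]
  m36 ⊆ 100100 [E]
  m43 ⊆ 101-11 [E]
  m47 ⊆ 101-11 [E]
  m51 ⊆ 110-11 [E]
  m55 ⊆ 110-11 [E]
  m56 ⊆ -11000 [E]
E = {-11000, 000011, 000101, 000110, 011110, 100100, 101-11, 110-11}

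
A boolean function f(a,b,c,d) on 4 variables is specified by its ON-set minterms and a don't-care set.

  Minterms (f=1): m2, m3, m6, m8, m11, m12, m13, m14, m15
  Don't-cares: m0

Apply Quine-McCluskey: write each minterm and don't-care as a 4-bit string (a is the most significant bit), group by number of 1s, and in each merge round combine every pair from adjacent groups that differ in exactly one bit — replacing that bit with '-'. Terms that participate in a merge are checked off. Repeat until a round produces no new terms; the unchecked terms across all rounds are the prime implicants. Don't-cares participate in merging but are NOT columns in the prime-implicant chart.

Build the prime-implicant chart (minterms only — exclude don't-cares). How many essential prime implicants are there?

1

[col 0] 0000*, 0010*, 0011*, 0110*, 1000*, 1011*, 1100*, 1101*, 1110*, 1111*
[col 1] -000, -011, -110, 0-10, 00-0, 001-, 1-00, 1-11, 11-0*, 11-1*, 110-*, 111-*
[col 2] 11--
Prime implicants: -000, -011, -110, 0-10, 00-0, 001-, 1-00, 1-11, 11--
PI chart (minterm → PIs covering it):
  2 | 0-10,00-0,001-
  3 | -011,001-
  6 | -110,0-10
  8 | -000,1-00
  11 | -011,1-11
  12 | 1-00,11--
  13 | 11--  (sole → essential)
  14 | -110,11--
  15 | 1-11,11--
Essential prime implicants: 11--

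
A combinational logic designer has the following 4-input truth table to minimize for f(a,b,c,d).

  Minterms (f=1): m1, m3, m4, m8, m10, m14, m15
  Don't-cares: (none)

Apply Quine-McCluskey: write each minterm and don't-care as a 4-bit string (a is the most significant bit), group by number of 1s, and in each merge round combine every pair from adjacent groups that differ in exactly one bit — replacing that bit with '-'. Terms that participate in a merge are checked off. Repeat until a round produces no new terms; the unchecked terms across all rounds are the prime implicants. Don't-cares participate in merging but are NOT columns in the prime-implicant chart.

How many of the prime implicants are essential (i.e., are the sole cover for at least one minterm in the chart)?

[col 0] 0001*, 0011*, 0100, 1000*, 1010*, 1110*, 1111*
[col 1] 00-1, 1-10, 10-0, 111-
Prime implicants: 00-1, 0100, 1-10, 10-0, 111-
PI chart (minterm → PIs covering it):
  1 | 00-1  (sole → essential)
  3 | 00-1  (sole → essential)
  4 | 0100  (sole → essential)
  8 | 10-0  (sole → essential)
  10 | 1-10,10-0
  14 | 1-10,111-
  15 | 111-  (sole → essential)
Essential prime implicants: 00-1, 0100, 10-0, 111-

4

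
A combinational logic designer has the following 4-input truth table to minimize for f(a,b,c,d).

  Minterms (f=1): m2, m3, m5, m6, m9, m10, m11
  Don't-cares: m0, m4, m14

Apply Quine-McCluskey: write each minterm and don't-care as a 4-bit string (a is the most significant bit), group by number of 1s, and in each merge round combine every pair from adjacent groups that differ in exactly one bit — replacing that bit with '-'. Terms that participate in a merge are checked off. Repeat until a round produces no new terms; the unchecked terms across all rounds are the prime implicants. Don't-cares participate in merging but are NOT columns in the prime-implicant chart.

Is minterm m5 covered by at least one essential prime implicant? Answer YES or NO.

YES

size-2^0 implicants → 0000(✓)  0010(✓)  0011(✓)  0100(✓)  0101(✓)  0110(✓)  1001(✓)  1010(✓)  1011(✓)  1110(✓)
size-2^1 implicants → -010(✓)  -011(✓)  -110(✓)  0-00(✓)  0-10(✓)  00-0(✓)  001-(✓)  01-0(✓)  010-  1-10(✓)  10-1  101-(✓)
size-2^2 implicants → --10  -01-  0--0
Unchecked terms (primes): --10, -01-, 0--0, 010-, 10-1
Minterm coverage:
  m2 ⊆ --10,-01-,0--0
  m3 ⊆ -01- [E]
  m5 ⊆ 010- [E]
  m6 ⊆ --10,0--0
  m9 ⊆ 10-1 [E]
  m10 ⊆ --10,-01-
  m11 ⊆ -01-,10-1
E = {-01-, 010-, 10-1}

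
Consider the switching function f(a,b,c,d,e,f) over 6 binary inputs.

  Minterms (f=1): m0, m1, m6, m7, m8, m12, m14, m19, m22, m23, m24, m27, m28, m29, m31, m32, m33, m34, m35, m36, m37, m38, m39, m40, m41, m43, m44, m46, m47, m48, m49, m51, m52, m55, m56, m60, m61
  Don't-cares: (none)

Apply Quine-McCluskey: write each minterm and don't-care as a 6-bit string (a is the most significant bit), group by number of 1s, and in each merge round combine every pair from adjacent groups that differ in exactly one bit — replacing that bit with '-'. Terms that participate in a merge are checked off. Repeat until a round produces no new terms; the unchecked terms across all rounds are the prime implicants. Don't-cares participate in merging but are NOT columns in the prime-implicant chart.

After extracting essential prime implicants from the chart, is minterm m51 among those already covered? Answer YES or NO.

Round 0: 000000✓ 000001✓ 000110✓ 000111✓ 001000✓ 001100✓ 001110✓ 010011✓ 010110✓ 010111✓ 011000✓ 011011✓ 011100✓ 011101✓ 011111✓ 100000✓ 100001✓ 100010✓ 100011✓ 100100✓ 100101✓ 100110✓ 100111✓ 101000✓ 101001✓ 101011✓ 101100✓ 101110✓ 101111✓ 110000✓ 110001✓ 110011✓ 110100✓ 110111✓ 111000✓ 111100✓ 111101✓
Round 1: -00000✓ -00001✓ -00110✓ -00111✓ -01000✓ -01100✓ -01110✓ -10011✓ -10111✓ -11000✓ -11100✓ -11101✓ 0-0110✓ 0-0111✓ 0-1000✓ 0-1100✓ 00-000✓ 00-110✓ 00000-✓ 00011-✓ 001-00✓ 0011-0✓ 01-011✓ 01-111✓ 010-11✓ 01011-✓ 011-00✓ 011-11✓ 0111-1 01110-✓ 1-0000✓ 1-0001✓ 1-0011✓ 1-0100✓ 1-0111✓ 1-1000✓ 1-1100✓ 10-000✓ 10-001✓ 10-011✓ 10-100✓ 10-110✓ 10-111✓ 100-00✓ 100-01✓ 100-10✓ 100-11✓ 1000-0✓ 1000-1✓ 10000-✓ 10001-✓ 1001-0✓ 1001-1✓ 10010-✓ 10011-✓ 101-00✓ 101-11✓ 1010-1✓ 10100-✓ 1011-0✓ 10111-✓ 11-000✓ 11-100✓ 110-00✓ 110-11✓ 1100-1✓ 11000-✓ 111-00✓ 11110-✓
Round 2: --0111 --1000✓ --1100✓ -0-000 -0-110 -0000- -0011- -01-00✓ -011-0 -10-11 -11-00✓ -1110- 0-011- 0-1-00✓ 01--11 1--000✓ 1--100✓ 1-0-00✓ 1-0-11 1-00-1 1-000- 1-1-00✓ 10--00✓ 10--11 10-0-1 10-00- 10-1-0 10-11- 100--0✓ 100--1✓ 100-0-✓ 100-1-✓ 1000--✓ 1001--✓ 11--00✓
Round 3: --1-00 1---00 100---
PIs = {--0111, --1-00, -0-000, -0-110, -0000-, -0011-, -011-0, -10-11, -1110-, 0-011-, 01--11, 0111-1, 1---00, 1-0-11, 1-00-1, 1-000-, 10--11, 10-0-1, 10-00-, 10-1-0, 10-11-, 100---}
Coverage chart:
  m0: -0-000,-0000-
  m1: -0000- ←essential
  m6: -0-110,-0011-,0-011-
  m7: --0111,-0011-,0-011-
  m8: --1-00,-0-000
  m12: --1-00,-011-0
  m14: -0-110,-011-0
  m19: -10-11,01--11
  m22: 0-011- ←essential
  m23: --0111,-10-11,0-011-,01--11
  m24: --1-00 ←essential
  m27: 01--11 ←essential
  m28: --1-00,-1110-
  m29: -1110-,0111-1
  m31: 01--11,0111-1
  m32: -0-000,-0000-,1---00,1-000-,10-00-,100---
  m33: -0000-,1-00-1,1-000-,10-0-1,10-00-,100---
  m34: 100--- ←essential
  m35: 1-0-11,1-00-1,10--11,10-0-1,100---
  m36: 1---00,10-1-0,100---
  m37: 100--- ←essential
  m38: -0-110,-0011-,10-1-0,10-11-,100---
  m39: --0111,-0011-,1-0-11,10--11,10-11-,100---
  m40: --1-00,-0-000,1---00,10-00-
  m41: 10-0-1,10-00-
  m43: 10--11,10-0-1
  m44: --1-00,-011-0,1---00,10-1-0
  m46: -0-110,-011-0,10-1-0,10-11-
  m47: 10--11,10-11-
  m48: 1---00,1-000-
  m49: 1-00-1,1-000-
  m51: -10-11,1-0-11,1-00-1
  m52: 1---00 ←essential
  m55: --0111,-10-11,1-0-11
  m56: --1-00,1---00
  m60: --1-00,-1110-,1---00
  m61: -1110- ←essential
Essential: --1-00, -0000-, -1110-, 0-011-, 01--11, 1---00, 100---

NO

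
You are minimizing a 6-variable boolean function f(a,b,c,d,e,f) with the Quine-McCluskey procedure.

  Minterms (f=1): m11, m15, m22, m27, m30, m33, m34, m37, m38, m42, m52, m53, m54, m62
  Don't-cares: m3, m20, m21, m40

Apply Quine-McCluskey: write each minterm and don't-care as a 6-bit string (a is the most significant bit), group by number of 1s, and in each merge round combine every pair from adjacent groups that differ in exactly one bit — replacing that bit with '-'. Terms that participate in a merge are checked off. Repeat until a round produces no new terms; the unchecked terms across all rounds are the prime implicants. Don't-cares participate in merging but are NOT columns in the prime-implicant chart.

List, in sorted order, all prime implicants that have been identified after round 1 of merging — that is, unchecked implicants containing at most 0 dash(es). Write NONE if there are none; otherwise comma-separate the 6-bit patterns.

size-2^0 implicants → 000011(✓)  001011(✓)  001111(✓)  010100(✓)  010101(✓)  010110(✓)  011011(✓)  011110(✓)  100001(✓)  100010(✓)  100101(✓)  100110(✓)  101000(✓)  101010(✓)  110100(✓)  110101(✓)  110110(✓)  111110(✓)
size-2^1 implicants → -10100(✓)  -10101(✓)  -10110(✓)  -11110(✓)  0-1011  00-011  001-11  01-110(✓)  0101-0(✓)  01010-(✓)  1-0101  1-0110  10-010  100-01  100-10  1010-0  11-110(✓)  1101-0(✓)  11010-(✓)
size-2^2 implicants → -1-110  -101-0  -1010-
Unchecked terms (primes): -1-110, -101-0, -1010-, 0-1011, 00-011, 001-11, 1-0101, 1-0110, 10-010, 100-01, 100-10, 1010-0

NONE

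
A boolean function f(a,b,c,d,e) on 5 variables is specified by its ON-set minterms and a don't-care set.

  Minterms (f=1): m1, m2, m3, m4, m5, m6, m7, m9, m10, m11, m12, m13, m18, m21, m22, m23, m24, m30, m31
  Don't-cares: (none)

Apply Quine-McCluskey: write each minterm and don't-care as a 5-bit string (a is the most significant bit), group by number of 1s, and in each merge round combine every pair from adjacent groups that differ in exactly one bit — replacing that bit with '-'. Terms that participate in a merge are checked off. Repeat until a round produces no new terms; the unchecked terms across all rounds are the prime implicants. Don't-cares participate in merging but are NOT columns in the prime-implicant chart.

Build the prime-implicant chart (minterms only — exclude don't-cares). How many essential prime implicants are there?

size-2^0 implicants → 00001(✓)  00010(✓)  00011(✓)  00100(✓)  00101(✓)  00110(✓)  00111(✓)  01001(✓)  01010(✓)  01011(✓)  01100(✓)  01101(✓)  10010(✓)  10101(✓)  10110(✓)  10111(✓)  11000  11110(✓)  11111(✓)
size-2^1 implicants → -0010(✓)  -0101(✓)  -0110(✓)  -0111(✓)  0-001(✓)  0-010(✓)  0-011(✓)  0-100(✓)  0-101(✓)  00-01(✓)  00-10(✓)  00-11(✓)  000-1(✓)  0001-(✓)  001-0(✓)  001-1(✓)  0010-(✓)  0011-(✓)  01-01(✓)  010-1(✓)  0101-(✓)  0110-(✓)  1-110(✓)  1-111(✓)  10-10(✓)  101-1(✓)  1011-(✓)  1111-(✓)
size-2^2 implicants → -0-10  -01-1  -011-  0--01  0-0-1  0-01-  0-10-  00--1  00-1-  001--  1-11-
Unchecked terms (primes): -0-10, -01-1, -011-, 0--01, 0-0-1, 0-01-, 0-10-, 00--1, 00-1-, 001--, 1-11-, 11000
Minterm coverage:
  m1 ⊆ 0--01,0-0-1,00--1
  m2 ⊆ -0-10,0-01-,00-1-
  m3 ⊆ 0-0-1,0-01-,00--1,00-1-
  m4 ⊆ 0-10-,001--
  m5 ⊆ -01-1,0--01,0-10-,00--1,001--
  m6 ⊆ -0-10,-011-,00-1-,001--
  m7 ⊆ -01-1,-011-,00--1,00-1-,001--
  m9 ⊆ 0--01,0-0-1
  m10 ⊆ 0-01- [E]
  m11 ⊆ 0-0-1,0-01-
  m12 ⊆ 0-10- [E]
  m13 ⊆ 0--01,0-10-
  m18 ⊆ -0-10 [E]
  m21 ⊆ -01-1 [E]
  m22 ⊆ -0-10,-011-,1-11-
  m23 ⊆ -01-1,-011-,1-11-
  m24 ⊆ 11000 [E]
  m30 ⊆ 1-11- [E]
  m31 ⊆ 1-11- [E]
E = {-0-10, -01-1, 0-01-, 0-10-, 1-11-, 11000}

6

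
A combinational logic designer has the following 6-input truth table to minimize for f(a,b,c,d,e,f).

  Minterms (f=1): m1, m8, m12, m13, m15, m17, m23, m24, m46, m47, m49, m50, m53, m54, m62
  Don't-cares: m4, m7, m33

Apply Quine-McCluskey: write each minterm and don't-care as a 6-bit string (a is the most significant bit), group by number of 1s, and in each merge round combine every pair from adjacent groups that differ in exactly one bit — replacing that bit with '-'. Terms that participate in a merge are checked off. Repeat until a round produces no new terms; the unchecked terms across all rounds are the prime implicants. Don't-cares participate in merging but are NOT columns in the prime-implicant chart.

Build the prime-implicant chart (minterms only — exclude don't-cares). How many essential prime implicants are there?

5

size-2^0 implicants → 000001(✓)  000100(✓)  000111(✓)  001000(✓)  001100(✓)  001101(✓)  001111(✓)  010001(✓)  010111(✓)  011000(✓)  100001(✓)  101110(✓)  101111(✓)  110001(✓)  110010(✓)  110101(✓)  110110(✓)  111110(✓)
size-2^1 implicants → -00001(✓)  -01111  -10001(✓)  0-0001(✓)  0-0111  0-1000  00-100  00-111  001-00  0011-1  00110-  1-0001(✓)  1-1110  10111-  11-110  110-01  110-10
size-2^2 implicants → --0001
Unchecked terms (primes): --0001, -01111, 0-0111, 0-1000, 00-100, 00-111, 001-00, 0011-1, 00110-, 1-1110, 10111-, 11-110, 110-01, 110-10
Minterm coverage:
  m1 ⊆ --0001 [E]
  m8 ⊆ 0-1000,001-00
  m12 ⊆ 00-100,001-00,00110-
  m13 ⊆ 0011-1,00110-
  m15 ⊆ -01111,00-111,0011-1
  m17 ⊆ --0001 [E]
  m23 ⊆ 0-0111 [E]
  m24 ⊆ 0-1000 [E]
  m46 ⊆ 1-1110,10111-
  m47 ⊆ -01111,10111-
  m49 ⊆ --0001,110-01
  m50 ⊆ 110-10 [E]
  m53 ⊆ 110-01 [E]
  m54 ⊆ 11-110,110-10
  m62 ⊆ 1-1110,11-110
E = {--0001, 0-0111, 0-1000, 110-01, 110-10}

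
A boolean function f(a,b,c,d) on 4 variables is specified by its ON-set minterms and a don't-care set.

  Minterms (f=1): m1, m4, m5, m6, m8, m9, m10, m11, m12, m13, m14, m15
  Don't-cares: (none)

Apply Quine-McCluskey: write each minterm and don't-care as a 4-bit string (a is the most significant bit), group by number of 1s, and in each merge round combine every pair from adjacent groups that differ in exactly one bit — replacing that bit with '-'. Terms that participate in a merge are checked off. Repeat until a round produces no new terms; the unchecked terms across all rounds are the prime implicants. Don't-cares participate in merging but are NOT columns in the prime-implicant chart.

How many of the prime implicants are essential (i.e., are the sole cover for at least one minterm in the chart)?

3

size-2^0 implicants → 0001(✓)  0100(✓)  0101(✓)  0110(✓)  1000(✓)  1001(✓)  1010(✓)  1011(✓)  1100(✓)  1101(✓)  1110(✓)  1111(✓)
size-2^1 implicants → -001(✓)  -100(✓)  -101(✓)  -110(✓)  0-01(✓)  01-0(✓)  010-(✓)  1-00(✓)  1-01(✓)  1-10(✓)  1-11(✓)  10-0(✓)  10-1(✓)  100-(✓)  101-(✓)  11-0(✓)  11-1(✓)  110-(✓)  111-(✓)
size-2^2 implicants → --01  -1-0  -10-  1--0(✓)  1--1(✓)  1-0-(✓)  1-1-(✓)  10--(✓)  11--(✓)
size-2^3 implicants → 1---
Unchecked terms (primes): --01, -1-0, -10-, 1---
Minterm coverage:
  m1 ⊆ --01 [E]
  m4 ⊆ -1-0,-10-
  m5 ⊆ --01,-10-
  m6 ⊆ -1-0 [E]
  m8 ⊆ 1--- [E]
  m9 ⊆ --01,1---
  m10 ⊆ 1--- [E]
  m11 ⊆ 1--- [E]
  m12 ⊆ -1-0,-10-,1---
  m13 ⊆ --01,-10-,1---
  m14 ⊆ -1-0,1---
  m15 ⊆ 1--- [E]
E = {--01, -1-0, 1---}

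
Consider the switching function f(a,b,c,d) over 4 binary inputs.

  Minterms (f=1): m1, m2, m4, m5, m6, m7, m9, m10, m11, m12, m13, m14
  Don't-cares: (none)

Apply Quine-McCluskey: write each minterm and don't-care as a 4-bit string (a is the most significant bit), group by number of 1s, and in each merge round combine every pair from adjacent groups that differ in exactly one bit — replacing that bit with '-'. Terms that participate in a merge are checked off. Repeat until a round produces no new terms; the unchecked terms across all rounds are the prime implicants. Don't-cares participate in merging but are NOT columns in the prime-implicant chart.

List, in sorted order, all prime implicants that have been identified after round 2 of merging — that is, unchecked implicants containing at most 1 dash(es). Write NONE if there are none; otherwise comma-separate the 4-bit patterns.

10-1, 101-

[col 0] 0001*, 0010*, 0100*, 0101*, 0110*, 0111*, 1001*, 1010*, 1011*, 1100*, 1101*, 1110*
[col 1] -001*, -010*, -100*, -101*, -110*, 0-01*, 0-10*, 01-0*, 01-1*, 010-*, 011-*, 1-01*, 1-10*, 10-1, 101-, 11-0*, 110-*
[col 2] --01, --10, -1-0, -10-, 01--
Prime implicants: --01, --10, -1-0, -10-, 01--, 10-1, 101-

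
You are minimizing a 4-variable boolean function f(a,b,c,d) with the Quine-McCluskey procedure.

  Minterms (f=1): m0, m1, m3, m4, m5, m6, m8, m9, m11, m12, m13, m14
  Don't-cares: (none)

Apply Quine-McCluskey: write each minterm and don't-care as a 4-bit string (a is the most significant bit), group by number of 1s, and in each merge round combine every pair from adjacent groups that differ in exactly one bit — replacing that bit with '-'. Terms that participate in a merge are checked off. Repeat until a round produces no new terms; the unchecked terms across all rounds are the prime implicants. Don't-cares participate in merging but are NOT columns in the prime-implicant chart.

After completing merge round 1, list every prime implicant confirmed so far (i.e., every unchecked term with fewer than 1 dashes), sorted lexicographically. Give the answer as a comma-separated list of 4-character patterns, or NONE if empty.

[col 0] 0000*, 0001*, 0011*, 0100*, 0101*, 0110*, 1000*, 1001*, 1011*, 1100*, 1101*, 1110*
[col 1] -000*, -001*, -011*, -100*, -101*, -110*, 0-00*, 0-01*, 00-1*, 000-*, 01-0*, 010-*, 1-00*, 1-01*, 10-1*, 100-*, 11-0*, 110-*
[col 2] --00*, --01*, -0-1, -00-*, -1-0, -10-*, 0-0-*, 1-0-*
[col 3] --0-
Prime implicants: --0-, -0-1, -1-0

NONE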